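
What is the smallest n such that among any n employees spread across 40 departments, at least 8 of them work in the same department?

281

There are 40 departments acting as pigeonholes.
With 40 × 7 = 280 employees we could place exactly 7 in each, with no class reaching 8.
One more forces some class to hold 8, so 280 + 1 = 281.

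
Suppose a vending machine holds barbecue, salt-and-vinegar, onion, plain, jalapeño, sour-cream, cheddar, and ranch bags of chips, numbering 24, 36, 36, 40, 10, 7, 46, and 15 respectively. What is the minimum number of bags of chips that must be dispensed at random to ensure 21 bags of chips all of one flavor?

In the worst case we take at most 20 of each flavor, but all 10 jalapeño, all 7 sour-cream, and all 15 ranch (fewer than 20), giving 20 + 20 + 20 + 20 + 10 + 7 + 20 + 15 = 132.
One more bag of chips then forces some flavor to 21, so 132 + 1 = 133.

133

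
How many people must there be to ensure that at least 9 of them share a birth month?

97

There are 12 months of the year acting as pigeonholes.
With 12 × 8 = 96 people we could place exactly 8 in each, with no class reaching 9.
One more forces some class to hold 9, so 96 + 1 = 97.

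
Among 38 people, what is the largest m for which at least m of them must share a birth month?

4

There are 12 months of the year, which serve as the pigeonholes.
If each of the 12 months of the year held at most 3, the total would be at most 12 × 3 = 36 < 38, a contradiction.
So at least one holds ⌈38/12⌉ = 4.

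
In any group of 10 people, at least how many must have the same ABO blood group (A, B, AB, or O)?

If each of the 4 ABO blood groups held at most 2, the total would be at most 4 × 2 = 8 < 10, a contradiction.
So at least one holds ⌈10/4⌉ = 3.

3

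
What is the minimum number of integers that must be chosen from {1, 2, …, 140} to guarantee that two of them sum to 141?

71

Partition {1, …, 140} into 70 pairs: {1,140}, {2,139}, …, {70,71}.
Choosing 70 integers — say the integers 1 through 70 — takes one from each pair and avoids the property.
Choosing 71 forces two into the same pair by pigeonhole, and those sum to 141. So 71.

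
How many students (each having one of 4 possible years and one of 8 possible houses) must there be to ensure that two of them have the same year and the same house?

There are 4 × 8 = 32 (year, house) combinations acting as pigeonholes.
With 32 students we could place one in each, avoiding any repeat.
One more forces some (year, house) pair to hold 2, so 32 + 1 = 33.

33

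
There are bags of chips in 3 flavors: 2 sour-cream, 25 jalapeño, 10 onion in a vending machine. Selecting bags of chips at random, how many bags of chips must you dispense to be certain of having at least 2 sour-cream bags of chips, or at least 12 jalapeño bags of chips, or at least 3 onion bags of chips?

Each of the 3 flavors has its own threshold; avoid all of them simultaneously.
The worst case stops just short of every target: 1 sour-cream, 11 jalapeño, 2 onion — 1 + 11 + 2 = 14 bags of chips.
One more bag of chips must push some flavor to its target, so 14 + 1 = 15.

15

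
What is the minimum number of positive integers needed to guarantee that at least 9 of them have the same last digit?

There are 10 possible last digits acting as pigeonholes.
With 10 × 8 = 80 positive integers we could place exactly 8 in each, with no class reaching 9.
One more forces some class to hold 9, so 80 + 1 = 81.

81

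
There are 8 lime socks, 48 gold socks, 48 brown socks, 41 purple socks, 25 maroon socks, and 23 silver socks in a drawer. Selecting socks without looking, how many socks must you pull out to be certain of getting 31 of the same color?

147

In the worst case we take at most 30 of each color, but all 8 lime, all 25 maroon, and all 23 silver (fewer than 30), giving 8 + 30 + 30 + 30 + 25 + 23 = 146.
One more sock then forces some color to 31, so 146 + 1 = 147.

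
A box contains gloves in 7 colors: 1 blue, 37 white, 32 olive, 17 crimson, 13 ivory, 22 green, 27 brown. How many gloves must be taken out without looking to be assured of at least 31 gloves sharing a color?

In the worst case we take at most 30 of each color, but all 1 blue, all 17 crimson, all 13 ivory, all 22 green, and all 27 brown (fewer than 30), giving 1 + 30 + 30 + 17 + 13 + 22 + 27 = 140.
One more glove then forces some color to 31, so 140 + 1 = 141.

141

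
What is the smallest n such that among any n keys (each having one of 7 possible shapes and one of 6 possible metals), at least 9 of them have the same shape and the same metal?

There are 7 × 6 = 42 (shape, metal) combinations acting as pigeonholes.
With 42 × 8 = 336 keys we could place exactly 8 in each, with no (shape, metal) pair reaching 9.
One more forces some (shape, metal) pair to hold 9, so 336 + 1 = 337.

337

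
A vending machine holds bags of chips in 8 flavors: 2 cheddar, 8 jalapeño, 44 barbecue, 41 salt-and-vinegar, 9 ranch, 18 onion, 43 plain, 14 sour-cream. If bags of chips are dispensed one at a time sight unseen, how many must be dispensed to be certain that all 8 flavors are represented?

178

The hardest flavor to obtain is cheddar: we could draw every other bag of chips first — 179 − 2 = 177 bags of chips — without a single cheddar one.
The next draw must be cheddar, so 177 + 1 = 178.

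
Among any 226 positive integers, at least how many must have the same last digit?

23

The 226 positive integers fall into 10 possible last digits.
If each of the 10 possible last digits held at most 22, the total would be at most 10 × 22 = 220 < 226, a contradiction.
So at least one holds ⌈226/10⌉ = 23.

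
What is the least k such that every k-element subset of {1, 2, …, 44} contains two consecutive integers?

23

Partition {1, …, 44} into 22 pairs: {1,2}, {3,4}, …, {43,44}.
Choosing 22 integers — say the 22 even numbers 2, 4, …, 44 — takes one from each pair and avoids the property.
Choosing 23 forces two into the same pair by pigeonhole, and those are consecutive. So 23.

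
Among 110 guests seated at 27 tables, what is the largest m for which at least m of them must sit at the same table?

If each of the 27 tables held at most 4, the total would be at most 27 × 4 = 108 < 110, a contradiction.
So at least one holds ⌈110/27⌉ = 5.

5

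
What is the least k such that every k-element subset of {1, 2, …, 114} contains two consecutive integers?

58

Partition {1, …, 114} into 57 pairs: {1,2}, {3,4}, …, {113,114}.
Choosing 57 integers — say the 57 even numbers 2, 4, …, 114 — takes one from each pair and avoids the property.
Choosing 58 forces two into the same pair by pigeonhole, and those are consecutive. So 58.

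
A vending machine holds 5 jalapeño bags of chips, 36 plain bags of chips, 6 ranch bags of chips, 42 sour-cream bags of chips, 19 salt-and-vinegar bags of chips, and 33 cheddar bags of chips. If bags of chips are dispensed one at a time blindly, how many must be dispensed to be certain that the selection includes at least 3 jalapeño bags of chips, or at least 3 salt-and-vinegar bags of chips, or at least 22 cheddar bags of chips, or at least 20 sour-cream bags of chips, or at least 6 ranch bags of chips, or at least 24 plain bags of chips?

73

The worst case stops just short of every target: 2 jalapeño, 23 plain, 5 ranch, 19 sour-cream, 2 salt-and-vinegar, 21 cheddar — 2 + 23 + 5 + 19 + 2 + 21 = 72 bags of chips.
One more bag of chips must push some flavor to its target, so 72 + 1 = 73.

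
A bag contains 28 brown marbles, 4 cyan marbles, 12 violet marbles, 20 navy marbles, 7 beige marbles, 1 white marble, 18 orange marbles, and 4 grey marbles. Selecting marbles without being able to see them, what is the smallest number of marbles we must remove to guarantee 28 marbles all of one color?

Treat the 8 colors as pigeonholes.
In the worst case we take at most 27 of each color, but all 4 cyan, all 12 violet, all 20 navy, all 7 beige, all 1 white, all 18 orange, and all 4 grey (fewer than 27), giving 27 + 4 + 12 + 20 + 7 + 1 + 18 + 4 = 93.
One more marble then forces some color to 28, so 93 + 1 = 94.

94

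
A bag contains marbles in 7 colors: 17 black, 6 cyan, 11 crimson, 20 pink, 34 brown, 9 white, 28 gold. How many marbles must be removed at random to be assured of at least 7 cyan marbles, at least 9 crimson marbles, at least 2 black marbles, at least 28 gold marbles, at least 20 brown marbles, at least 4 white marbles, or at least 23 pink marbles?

Each of the 7 colors has its own threshold; avoid all of them simultaneously.
The worst case stops just short of every target: 1 black, 6 cyan, 8 crimson, all 20 pink, 19 brown, 3 white, 27 gold — 1 + 6 + 8 + 20 + 19 + 3 + 27 = 84 marbles.
One more marble must push some color to its target, so 84 + 1 = 85.

85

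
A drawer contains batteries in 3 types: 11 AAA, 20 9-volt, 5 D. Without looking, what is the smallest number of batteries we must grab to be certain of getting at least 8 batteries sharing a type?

In the worst case we take at most 7 of each type, but all 5 D (fewer than 7), giving 7 + 7 + 5 = 19.
One more battery then forces some type to 8, so 19 + 1 = 20.

20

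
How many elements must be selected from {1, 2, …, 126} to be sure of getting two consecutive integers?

64

Partition {1, …, 126} into 63 pairs: {1,2}, {3,4}, …, {125,126}.
Choosing 63 integers — say the 63 even numbers 2, 4, …, 126 — takes one from each pair and avoids the property.
Choosing 64 forces two into the same pair by pigeonhole, and those are consecutive. So 64.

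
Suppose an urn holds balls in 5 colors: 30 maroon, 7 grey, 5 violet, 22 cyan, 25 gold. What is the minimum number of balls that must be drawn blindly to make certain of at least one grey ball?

The worst case draws every non-grey ball first: 30 + 5 + 22 + 25 = 82.
The next draw is then forced to be grey, giving 82 + 1 = 83.

83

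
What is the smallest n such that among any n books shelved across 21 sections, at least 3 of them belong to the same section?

43

There are 21 sections acting as pigeonholes.
With 21 × 2 = 42 books we could place exactly 2 in each, with no class reaching 3.
One more forces some class to hold 3, so 42 + 1 = 43.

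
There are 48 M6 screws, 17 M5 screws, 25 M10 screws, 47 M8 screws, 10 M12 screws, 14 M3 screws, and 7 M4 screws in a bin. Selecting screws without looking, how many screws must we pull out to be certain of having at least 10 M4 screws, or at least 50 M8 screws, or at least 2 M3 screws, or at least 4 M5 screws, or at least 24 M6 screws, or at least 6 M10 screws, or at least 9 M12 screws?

95

Each of the 7 sizes has its own threshold; avoid all of them simultaneously.
The worst case stops just short of every target: 23 M6, 3 M5, 5 M10, all 47 M8, 8 M12, 1 M3, all 7 M4 — 23 + 3 + 5 + 47 + 8 + 1 + 7 = 94 screws.
One more screw must push some size to its target, so 94 + 1 = 95.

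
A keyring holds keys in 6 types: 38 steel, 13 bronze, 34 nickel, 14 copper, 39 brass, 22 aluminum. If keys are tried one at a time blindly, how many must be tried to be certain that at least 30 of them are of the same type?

137

In the worst case we take at most 29 of each type, but all 13 bronze, all 14 copper, and all 22 aluminum (fewer than 29), giving 29 + 13 + 29 + 14 + 29 + 22 = 136.
One more key then forces some type to 30, so 136 + 1 = 137.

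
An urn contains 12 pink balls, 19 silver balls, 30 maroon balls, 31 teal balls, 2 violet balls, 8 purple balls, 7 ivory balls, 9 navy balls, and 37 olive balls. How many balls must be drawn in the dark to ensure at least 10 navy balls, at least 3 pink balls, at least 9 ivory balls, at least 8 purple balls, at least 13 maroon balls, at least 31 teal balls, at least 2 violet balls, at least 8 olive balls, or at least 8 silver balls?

The worst case stops just short of every target: 2 pink, 7 silver, 12 maroon, 30 teal, 1 violet, 7 purple, all 7 ivory, 9 navy, 7 olive — 2 + 7 + 12 + 30 + 1 + 7 + 7 + 9 + 7 = 82 balls.
One more ball must push some color to its target, so 82 + 1 = 83.

83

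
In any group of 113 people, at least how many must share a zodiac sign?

10

There are 12 zodiac signs, which serve as the pigeonholes.
If each of the 12 zodiac signs held at most 9, the total would be at most 12 × 9 = 108 < 113, a contradiction.
So at least one holds ⌈113/12⌉ = 10.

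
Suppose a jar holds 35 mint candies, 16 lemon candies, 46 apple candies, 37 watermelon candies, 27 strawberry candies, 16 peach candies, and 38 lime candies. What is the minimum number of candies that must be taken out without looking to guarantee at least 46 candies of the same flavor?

In the worst case we take at most 45 of each flavor, but all 35 mint, all 16 lemon, all 37 watermelon, all 27 strawberry, all 16 peach, and all 38 lime (fewer than 45), giving 35 + 16 + 45 + 37 + 27 + 16 + 38 = 214.
One more candy then forces some flavor to 46, so 214 + 1 = 215.

215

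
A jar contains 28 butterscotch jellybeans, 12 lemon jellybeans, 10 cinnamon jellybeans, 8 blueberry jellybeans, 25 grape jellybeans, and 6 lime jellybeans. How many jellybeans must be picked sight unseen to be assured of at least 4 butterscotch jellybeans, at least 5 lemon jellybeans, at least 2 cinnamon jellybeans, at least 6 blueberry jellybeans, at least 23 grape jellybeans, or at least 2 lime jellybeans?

The worst case stops just short of every target: 3 butterscotch, 4 lemon, 1 cinnamon, 5 blueberry, 22 grape, 1 lime — 3 + 4 + 1 + 5 + 22 + 1 = 36 jellybeans.
One more jellybean must push some flavor to its target, so 36 + 1 = 37.

37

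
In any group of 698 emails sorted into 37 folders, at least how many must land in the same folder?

19

The 698 emails fall into 37 folders.
If each of the 37 folders held at most 18, the total would be at most 37 × 18 = 666 < 698, a contradiction.
So at least one holds ⌈698/37⌉ = 19.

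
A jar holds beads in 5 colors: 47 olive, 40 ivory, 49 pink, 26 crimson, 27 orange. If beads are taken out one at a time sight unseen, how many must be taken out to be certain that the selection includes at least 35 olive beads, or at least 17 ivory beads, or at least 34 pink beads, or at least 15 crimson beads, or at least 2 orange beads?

99

Each of the 5 colors has its own threshold; avoid all of them simultaneously.
The worst case stops just short of every target: 34 olive, 16 ivory, 33 pink, 14 crimson, 1 orange — 34 + 16 + 33 + 14 + 1 = 98 beads.
One more bead must push some color to its target, so 98 + 1 = 99.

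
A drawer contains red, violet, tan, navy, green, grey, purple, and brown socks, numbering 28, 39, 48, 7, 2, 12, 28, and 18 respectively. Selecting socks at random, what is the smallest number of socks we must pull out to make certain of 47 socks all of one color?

181

Treat the 8 colors as pigeonholes.
In the worst case we take at most 46 of each color, but all 28 red, all 39 violet, all 7 navy, all 2 green, all 12 grey, all 28 purple, and all 18 brown (fewer than 46), giving 28 + 39 + 46 + 7 + 2 + 12 + 28 + 18 = 180.
One more sock then forces some color to 47, so 180 + 1 = 181.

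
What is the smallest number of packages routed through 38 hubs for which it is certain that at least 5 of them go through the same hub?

There are 38 hubs acting as pigeonholes.
With 38 × 4 = 152 packages we could place exactly 4 in each, with no class reaching 5.
One more forces some class to hold 5, so 152 + 1 = 153.

153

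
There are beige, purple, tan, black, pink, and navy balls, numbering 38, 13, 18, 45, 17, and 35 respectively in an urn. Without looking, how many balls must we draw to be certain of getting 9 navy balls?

The worst case draws every non-navy ball first: 38 + 13 + 18 + 45 + 17 = 131.
The next 9 draws are then forced to be navy, giving 131 + 9 = 140.

140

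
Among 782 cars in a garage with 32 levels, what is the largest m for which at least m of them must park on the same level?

25

The 782 cars fall into 32 levels.
If each of the 32 levels held at most 24, the total would be at most 32 × 24 = 768 < 782, a contradiction.
So at least one holds ⌈782/32⌉ = 25.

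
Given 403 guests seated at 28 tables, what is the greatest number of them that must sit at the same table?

The 403 guests fall into 28 tables.
If each of the 28 tables held at most 14, the total would be at most 28 × 14 = 392 < 403, a contradiction.
So at least one holds ⌈403/28⌉ = 15.

15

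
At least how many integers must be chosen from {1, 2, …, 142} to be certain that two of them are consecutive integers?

Partition {1, …, 142} into 71 pairs: {1,2}, {3,4}, …, {141,142}.
Choosing 71 integers — say the 71 even numbers 2, 4, …, 142 — takes one from each pair and avoids the property.
Choosing 72 forces two into the same pair by pigeonhole, and those are consecutive. So 72.

72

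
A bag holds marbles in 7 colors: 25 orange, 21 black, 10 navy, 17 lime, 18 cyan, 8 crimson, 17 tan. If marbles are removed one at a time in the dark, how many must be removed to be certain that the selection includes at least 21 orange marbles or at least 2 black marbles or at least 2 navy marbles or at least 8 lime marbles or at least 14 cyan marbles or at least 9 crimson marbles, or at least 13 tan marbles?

63

Each of the 7 colors has its own threshold; avoid all of them simultaneously.
The worst case stops just short of every target: 20 orange, 1 black, 1 navy, 7 lime, 13 cyan, 8 crimson, 12 tan — 20 + 1 + 1 + 7 + 13 + 8 + 12 = 62 marbles.
One more marble must push some color to its target, so 62 + 1 = 63.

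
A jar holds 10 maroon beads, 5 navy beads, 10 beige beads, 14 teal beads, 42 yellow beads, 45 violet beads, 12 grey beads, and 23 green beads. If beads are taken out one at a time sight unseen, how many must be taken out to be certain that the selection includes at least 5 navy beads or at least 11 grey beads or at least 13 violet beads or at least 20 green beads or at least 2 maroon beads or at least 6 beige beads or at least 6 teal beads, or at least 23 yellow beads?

79

Each of the 8 colors has its own threshold; avoid all of them simultaneously.
The worst case stops just short of every target: 1 maroon, 4 navy, 5 beige, 5 teal, 22 yellow, 12 violet, 10 grey, 19 green — 1 + 4 + 5 + 5 + 22 + 12 + 10 + 19 = 78 beads.
One more bead must push some color to its target, so 78 + 1 = 79.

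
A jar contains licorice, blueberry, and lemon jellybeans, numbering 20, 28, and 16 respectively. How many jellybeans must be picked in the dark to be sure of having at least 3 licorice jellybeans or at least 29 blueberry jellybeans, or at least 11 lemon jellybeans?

The worst case stops just short of every target: 2 licorice, 28 blueberry, 10 lemon — 2 + 28 + 10 = 40 jellybeans.
One more jellybean must push some flavor to its target, so 40 + 1 = 41.

41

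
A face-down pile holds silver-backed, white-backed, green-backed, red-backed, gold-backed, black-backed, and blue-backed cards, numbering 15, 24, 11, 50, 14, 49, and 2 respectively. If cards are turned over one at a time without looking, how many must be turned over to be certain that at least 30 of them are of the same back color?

In the worst case we take at most 29 of each back color, but all 15 silver-backed, all 24 white-backed, all 11 green-backed, all 14 gold-backed, and all 2 blue-backed (fewer than 29), giving 15 + 24 + 11 + 29 + 14 + 29 + 2 = 124.
One more card then forces some back color to 30, so 124 + 1 = 125.

125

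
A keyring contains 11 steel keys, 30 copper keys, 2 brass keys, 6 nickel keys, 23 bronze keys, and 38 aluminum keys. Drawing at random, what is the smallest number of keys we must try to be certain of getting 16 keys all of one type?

Treat the 6 types as pigeonholes.
In the worst case we take at most 15 of each type, but all 11 steel, all 2 brass, and all 6 nickel (fewer than 15), giving 11 + 15 + 2 + 6 + 15 + 15 = 64.
One more key then forces some type to 16, so 64 + 1 = 65.

65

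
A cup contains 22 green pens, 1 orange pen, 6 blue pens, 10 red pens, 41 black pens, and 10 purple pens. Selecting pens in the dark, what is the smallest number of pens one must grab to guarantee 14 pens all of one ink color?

54

In the worst case we take at most 13 of each ink color, but all 1 orange, all 6 blue, all 10 red, and all 10 purple (fewer than 13), giving 13 + 1 + 6 + 10 + 13 + 10 = 53.
One more pen then forces some ink color to 14, so 53 + 1 = 54.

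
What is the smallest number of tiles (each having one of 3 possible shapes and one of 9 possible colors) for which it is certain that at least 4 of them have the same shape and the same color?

82

There are 3 × 9 = 27 (shape, color) combinations acting as pigeonholes.
With 27 × 3 = 81 tiles we could place exactly 3 in each, with no (shape, color) pair reaching 4.
One more forces some (shape, color) pair to hold 4, so 81 + 1 = 82.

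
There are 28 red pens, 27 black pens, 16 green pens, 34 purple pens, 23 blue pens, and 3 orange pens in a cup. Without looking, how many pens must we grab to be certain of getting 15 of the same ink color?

74

In the worst case we take at most 14 of each ink color, but all 3 orange (fewer than 14), giving 14 + 14 + 14 + 14 + 14 + 3 = 73.
One more pen then forces some ink color to 15, so 73 + 1 = 74.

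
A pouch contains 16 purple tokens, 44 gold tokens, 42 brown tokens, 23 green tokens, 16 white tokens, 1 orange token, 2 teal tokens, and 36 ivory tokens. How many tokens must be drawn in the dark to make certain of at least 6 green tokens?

163

The worst case draws every non-green token first: 16 + 44 + 42 + 16 + 1 + 2 + 36 = 157.
The next 6 draws are then forced to be green, giving 157 + 6 = 163.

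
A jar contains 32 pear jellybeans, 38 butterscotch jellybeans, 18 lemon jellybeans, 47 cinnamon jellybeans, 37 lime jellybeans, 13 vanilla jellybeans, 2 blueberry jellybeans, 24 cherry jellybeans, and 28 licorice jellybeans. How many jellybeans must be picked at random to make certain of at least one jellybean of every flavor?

238

The hardest flavor to obtain is blueberry: we could draw every other jellybean first — 239 − 2 = 237 jellybeans — without a single blueberry one.
The next draw must be blueberry, so 237 + 1 = 238.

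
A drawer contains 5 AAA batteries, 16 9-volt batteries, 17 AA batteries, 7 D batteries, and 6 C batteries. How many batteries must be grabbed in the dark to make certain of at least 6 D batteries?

The worst case draws every non-D battery first: 5 + 16 + 17 + 6 = 44.
The next 6 draws are then forced to be D, giving 44 + 6 = 50.

50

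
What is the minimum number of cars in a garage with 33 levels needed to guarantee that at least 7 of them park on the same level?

There are 33 levels acting as pigeonholes.
With 33 × 6 = 198 cars we could place exactly 6 in each, with no class reaching 7.
One more forces some class to hold 7, so 198 + 1 = 199.

199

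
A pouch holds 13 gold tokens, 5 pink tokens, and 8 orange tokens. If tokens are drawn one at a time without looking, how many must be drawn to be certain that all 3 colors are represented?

22

The hardest color to obtain is pink: we could draw every other token first — 26 − 5 = 21 tokens — without a single pink one.
The next draw must be pink, so 21 + 1 = 22.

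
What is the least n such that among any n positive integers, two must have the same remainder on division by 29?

30

Use the pigeonhole principle on residue classes: two integers differ by a multiple of 29 exactly when they share a remainder mod 29.
There are 29 residue classes mod 29, so 29 integers can all lie in distinct classes.
One more integer must repeat a residue, giving a difference divisible by 29. So n = 29 + 1 = 30.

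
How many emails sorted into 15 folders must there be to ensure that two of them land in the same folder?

There are 15 folders acting as pigeonholes.
With 15 emails we could place one in each, avoiding any repeat.
One more forces some class to hold 2, so 15 + 1 = 16.

16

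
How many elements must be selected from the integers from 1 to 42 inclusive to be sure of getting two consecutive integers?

22

Partition {1, …, 42} into 21 pairs: {1,2}, {3,4}, …, {41,42}.
Choosing 21 integers — say the 21 even numbers 2, 4, …, 42 — takes one from each pair and avoids the property.
Choosing 22 forces two into the same pair by pigeonhole, and those are consecutive. So 22.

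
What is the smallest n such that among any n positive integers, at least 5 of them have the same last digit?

41

There are 10 possible last digits acting as pigeonholes.
With 10 × 4 = 40 positive integers we could place exactly 4 in each, with no class reaching 5.
One more forces some class to hold 5, so 40 + 1 = 41.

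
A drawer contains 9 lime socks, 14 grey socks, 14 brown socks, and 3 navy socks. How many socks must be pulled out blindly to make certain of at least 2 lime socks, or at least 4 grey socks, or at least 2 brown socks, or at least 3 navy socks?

Each of the 4 colors has its own threshold; avoid all of them simultaneously.
The worst case stops just short of every target: 1 lime, 3 grey, 1 brown, 2 navy — 1 + 3 + 1 + 2 = 7 socks.
One more sock must push some color to its target, so 7 + 1 = 8.

8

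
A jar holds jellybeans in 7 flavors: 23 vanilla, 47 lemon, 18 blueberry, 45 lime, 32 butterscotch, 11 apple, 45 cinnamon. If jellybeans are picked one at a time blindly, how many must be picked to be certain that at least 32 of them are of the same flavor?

177

Treat the 7 flavors as pigeonholes.
In the worst case we take at most 31 of each flavor, but all 23 vanilla, all 18 blueberry, and all 11 apple (fewer than 31), giving 23 + 31 + 18 + 31 + 31 + 11 + 31 = 176.
One more jellybean then forces some flavor to 32, so 176 + 1 = 177.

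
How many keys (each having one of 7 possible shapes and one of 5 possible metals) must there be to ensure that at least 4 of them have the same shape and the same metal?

106

There are 7 × 5 = 35 (shape, metal) combinations acting as pigeonholes.
With 35 × 3 = 105 keys we could place exactly 3 in each, with no (shape, metal) pair reaching 4.
One more forces some (shape, metal) pair to hold 4, so 105 + 1 = 106.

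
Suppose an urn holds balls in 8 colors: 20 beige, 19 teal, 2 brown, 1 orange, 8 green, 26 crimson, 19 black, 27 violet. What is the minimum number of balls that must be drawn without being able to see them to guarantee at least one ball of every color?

122

The hardest color to obtain is orange: we could draw every other ball first — 122 − 1 = 121 balls — without a single orange one.
The next draw must be orange, so 121 + 1 = 122.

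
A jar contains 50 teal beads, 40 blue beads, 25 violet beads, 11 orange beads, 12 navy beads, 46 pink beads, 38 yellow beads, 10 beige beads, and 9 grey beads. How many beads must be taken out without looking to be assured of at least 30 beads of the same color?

Treat the 9 colors as pigeonholes.
In the worst case we take at most 29 of each color, but all 25 violet, all 11 orange, all 12 navy, all 10 beige, and all 9 grey (fewer than 29), giving 29 + 29 + 25 + 11 + 12 + 29 + 29 + 10 + 9 = 183.
One more bead then forces some color to 30, so 183 + 1 = 184.

184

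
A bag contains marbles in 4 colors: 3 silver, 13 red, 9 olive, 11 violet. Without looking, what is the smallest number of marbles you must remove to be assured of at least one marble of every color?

34

The hardest color to obtain is silver: we could draw every other marble first — 36 − 3 = 33 marbles — without a single silver one.
The next draw must be silver, so 33 + 1 = 34.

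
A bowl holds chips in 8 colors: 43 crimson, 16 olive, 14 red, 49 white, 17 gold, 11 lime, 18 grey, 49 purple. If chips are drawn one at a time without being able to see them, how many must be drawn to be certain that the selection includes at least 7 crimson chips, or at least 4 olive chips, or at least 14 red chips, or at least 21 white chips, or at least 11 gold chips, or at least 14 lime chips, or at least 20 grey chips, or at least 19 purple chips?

The worst case stops just short of every target: 6 crimson, 3 olive, 13 red, 20 white, 10 gold, all 11 lime, all 18 grey, 18 purple — 6 + 3 + 13 + 20 + 10 + 11 + 18 + 18 = 99 chips.
One more chip must push some color to its target, so 99 + 1 = 100.

100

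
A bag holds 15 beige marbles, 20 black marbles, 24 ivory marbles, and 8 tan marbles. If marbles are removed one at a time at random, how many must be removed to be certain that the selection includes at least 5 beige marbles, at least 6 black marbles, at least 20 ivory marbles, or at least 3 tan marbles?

31

Each of the 4 colors has its own threshold; avoid all of them simultaneously.
The worst case stops just short of every target: 4 beige, 5 black, 19 ivory, 2 tan — 4 + 5 + 19 + 2 = 30 marbles.
One more marble must push some color to its target, so 30 + 1 = 31.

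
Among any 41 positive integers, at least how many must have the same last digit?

5

There are 10 possible last digits, which serve as the pigeonholes.
If each of the 10 possible last digits held at most 4, the total would be at most 10 × 4 = 40 < 41, a contradiction.
So at least one holds ⌈41/10⌉ = 5.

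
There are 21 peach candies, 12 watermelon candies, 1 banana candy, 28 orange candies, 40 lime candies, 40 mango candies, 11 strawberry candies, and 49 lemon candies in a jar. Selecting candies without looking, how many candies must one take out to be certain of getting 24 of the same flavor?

In the worst case we take at most 23 of each flavor, but all 21 peach, all 12 watermelon, all 1 banana, and all 11 strawberry (fewer than 23), giving 21 + 12 + 1 + 23 + 23 + 23 + 11 + 23 = 137.
One more candy then forces some flavor to 24, so 137 + 1 = 138.

138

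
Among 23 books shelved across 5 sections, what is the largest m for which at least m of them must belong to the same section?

5

The 23 books fall into 5 sections.
If each of the 5 sections held at most 4, the total would be at most 5 × 4 = 20 < 23, a contradiction.
So at least one holds ⌈23/5⌉ = 5.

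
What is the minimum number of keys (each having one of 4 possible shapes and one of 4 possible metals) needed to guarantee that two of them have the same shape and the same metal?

17

There are 4 × 4 = 16 (shape, metal) combinations acting as pigeonholes.
With 16 keys we could place one in each, avoiding any repeat.
One more forces some (shape, metal) pair to hold 2, so 16 + 1 = 17.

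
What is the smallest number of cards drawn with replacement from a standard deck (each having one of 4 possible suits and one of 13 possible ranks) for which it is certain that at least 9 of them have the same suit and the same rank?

There are 4 × 13 = 52 (suit, rank) combinations acting as pigeonholes.
With 52 × 8 = 416 cards drawn with replacement from a standard deck we could place exactly 8 in each, with no (suit, rank) pair reaching 9.
One more forces some (suit, rank) pair to hold 9, so 416 + 1 = 417.

417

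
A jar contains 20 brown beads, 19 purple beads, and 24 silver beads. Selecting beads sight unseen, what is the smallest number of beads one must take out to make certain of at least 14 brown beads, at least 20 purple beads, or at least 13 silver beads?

45

The worst case stops just short of every target: 13 brown, 19 purple, 12 silver — 13 + 19 + 12 = 44 beads.
One more bead must push some color to its target, so 44 + 1 = 45.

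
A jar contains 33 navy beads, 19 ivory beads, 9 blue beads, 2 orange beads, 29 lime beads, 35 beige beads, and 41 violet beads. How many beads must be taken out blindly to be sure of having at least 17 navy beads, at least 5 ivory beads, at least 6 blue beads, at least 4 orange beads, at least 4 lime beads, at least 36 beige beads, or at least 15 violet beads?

80

The worst case stops just short of every target: 16 navy, 4 ivory, 5 blue, all 2 orange, 3 lime, 35 beige, 14 violet — 16 + 4 + 5 + 2 + 3 + 35 + 14 = 79 beads.
One more bead must push some color to its target, so 79 + 1 = 80.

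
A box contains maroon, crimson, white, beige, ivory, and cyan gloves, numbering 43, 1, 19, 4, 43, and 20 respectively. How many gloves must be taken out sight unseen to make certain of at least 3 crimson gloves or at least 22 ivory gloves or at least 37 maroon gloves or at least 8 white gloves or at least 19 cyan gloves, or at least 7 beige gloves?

Each of the 6 colors has its own threshold; avoid all of them simultaneously.
The worst case stops just short of every target: 36 maroon, all 1 crimson, 7 white, all 4 beige, 21 ivory, 18 cyan — 36 + 1 + 7 + 4 + 21 + 18 = 87 gloves.
One more glove must push some color to its target, so 87 + 1 = 88.

88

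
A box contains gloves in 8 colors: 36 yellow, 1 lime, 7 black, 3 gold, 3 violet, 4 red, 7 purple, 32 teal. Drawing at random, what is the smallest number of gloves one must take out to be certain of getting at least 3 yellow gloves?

60

To avoid yellow gloves as long as possible, exhaust the other 7 colors first.
The worst case draws every non-yellow glove first: 1 + 7 + 3 + 3 + 4 + 7 + 32 = 57.
The next 3 draws are then forced to be yellow, giving 57 + 3 = 60.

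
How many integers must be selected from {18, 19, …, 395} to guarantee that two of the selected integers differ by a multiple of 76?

Use the pigeonhole principle on residue classes: group the integers by remainder mod 76; there are 76 residue classes, each nonempty in this range.
Choosing one from each class (76 integers) avoids any shared remainder.
One more choice must repeat a class, so two differ by a multiple of 76. Hence 76 + 1 = 77.

77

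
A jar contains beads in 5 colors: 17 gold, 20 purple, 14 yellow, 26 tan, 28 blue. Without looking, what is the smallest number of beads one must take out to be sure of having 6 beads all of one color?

The worst case takes 5 beads of each color without reaching 6 of any: 5 × 5 = 25.
The next bead must bring some color to 6, so 25 + 1 = 26.

26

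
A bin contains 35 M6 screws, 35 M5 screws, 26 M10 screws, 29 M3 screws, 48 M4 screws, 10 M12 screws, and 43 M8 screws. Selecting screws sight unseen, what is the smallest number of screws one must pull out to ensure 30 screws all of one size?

In the worst case we take at most 29 of each size, but all 26 M10 and all 10 M12 (fewer than 29), giving 29 + 29 + 26 + 29 + 29 + 10 + 29 = 181.
One more screw then forces some size to 30, so 181 + 1 = 182.

182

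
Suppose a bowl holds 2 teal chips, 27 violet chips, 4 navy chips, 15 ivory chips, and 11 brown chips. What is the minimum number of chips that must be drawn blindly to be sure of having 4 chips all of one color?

15

In the worst case we take at most 3 of each color, but all 2 teal (fewer than 3), giving 2 + 3 + 3 + 3 + 3 = 14.
One more chip then forces some color to 4, so 14 + 1 = 15.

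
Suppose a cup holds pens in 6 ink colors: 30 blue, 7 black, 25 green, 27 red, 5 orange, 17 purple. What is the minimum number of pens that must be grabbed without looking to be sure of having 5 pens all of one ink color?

The worst case takes 4 pens of each ink color without reaching 5 of any: 6 × 4 = 24.
The next pen must bring some ink color to 5, so 24 + 1 = 25.

25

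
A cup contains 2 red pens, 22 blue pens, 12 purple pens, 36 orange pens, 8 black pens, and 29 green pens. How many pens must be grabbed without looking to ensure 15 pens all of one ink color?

In the worst case we take at most 14 of each ink color, but all 2 red, all 12 purple, and all 8 black (fewer than 14), giving 2 + 14 + 12 + 14 + 8 + 14 = 64.
One more pen then forces some ink color to 15, so 64 + 1 = 65.

65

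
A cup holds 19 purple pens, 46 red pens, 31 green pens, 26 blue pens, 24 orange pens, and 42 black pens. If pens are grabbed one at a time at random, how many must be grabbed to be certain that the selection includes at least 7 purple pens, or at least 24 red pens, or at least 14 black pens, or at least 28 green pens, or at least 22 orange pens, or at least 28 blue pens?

The worst case stops just short of every target: 6 purple, 23 red, 27 green, all 26 blue, 21 orange, 13 black — 6 + 23 + 27 + 26 + 21 + 13 = 116 pens.
One more pen must push some ink color to its target, so 116 + 1 = 117.

117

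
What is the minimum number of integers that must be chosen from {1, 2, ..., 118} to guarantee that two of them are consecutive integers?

Partition {1, …, 118} into 59 pairs: {1,2}, {3,4}, …, {117,118}.
Choosing 59 integers — say the 59 even numbers 2, 4, …, 118 — takes one from each pair and avoids the property.
Choosing 60 forces two into the same pair by pigeonhole, and those are consecutive. So 60.

60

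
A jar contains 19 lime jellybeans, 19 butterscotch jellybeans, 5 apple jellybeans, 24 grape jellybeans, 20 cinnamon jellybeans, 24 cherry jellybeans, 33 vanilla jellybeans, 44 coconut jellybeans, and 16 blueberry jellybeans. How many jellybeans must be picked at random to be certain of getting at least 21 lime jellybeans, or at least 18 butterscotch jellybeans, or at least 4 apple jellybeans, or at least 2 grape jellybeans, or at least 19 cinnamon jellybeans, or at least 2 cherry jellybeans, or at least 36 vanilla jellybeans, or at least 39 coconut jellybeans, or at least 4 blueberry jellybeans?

134

The worst case stops just short of every target: all 19 lime, 17 butterscotch, 3 apple, 1 grape, 18 cinnamon, 1 cherry, all 33 vanilla, 38 coconut, 3 blueberry — 19 + 17 + 3 + 1 + 18 + 1 + 33 + 38 + 3 = 133 jellybeans.
One more jellybean must push some flavor to its target, so 133 + 1 = 134.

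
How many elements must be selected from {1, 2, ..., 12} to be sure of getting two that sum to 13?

Partition {1, …, 12} into 6 pairs: {1,12}, {2,11}, …, {6,7}.
Choosing 6 integers — say the integers 1 through 6 — takes one from each pair and avoids the property.
Choosing 7 forces two into the same pair by pigeonhole, and those sum to 13. So 7.

7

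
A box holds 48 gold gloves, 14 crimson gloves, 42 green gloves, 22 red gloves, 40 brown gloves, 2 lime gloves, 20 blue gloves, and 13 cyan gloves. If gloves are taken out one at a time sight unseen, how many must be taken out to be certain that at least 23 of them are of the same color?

138

In the worst case we take at most 22 of each color, but all 14 crimson, all 2 lime, all 20 blue, and all 13 cyan (fewer than 22), giving 22 + 14 + 22 + 22 + 22 + 2 + 20 + 13 = 137.
One more glove then forces some color to 23, so 137 + 1 = 138.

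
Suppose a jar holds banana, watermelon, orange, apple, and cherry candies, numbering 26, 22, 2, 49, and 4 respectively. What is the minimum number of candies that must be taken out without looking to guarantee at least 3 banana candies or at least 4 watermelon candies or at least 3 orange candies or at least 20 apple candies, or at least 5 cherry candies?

31

The worst case stops just short of every target: 2 banana, 3 watermelon, 2 orange, 19 apple, 4 cherry — 2 + 3 + 2 + 19 + 4 = 30 candies.
One more candy must push some flavor to its target, so 30 + 1 = 31.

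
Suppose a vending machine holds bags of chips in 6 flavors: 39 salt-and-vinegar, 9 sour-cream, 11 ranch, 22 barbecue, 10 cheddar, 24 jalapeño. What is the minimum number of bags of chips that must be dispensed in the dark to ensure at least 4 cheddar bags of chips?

To avoid cheddar bags of chips as long as possible, exhaust the other 5 flavors first.
The worst case draws every non-cheddar bag of chips first: 39 + 9 + 11 + 22 + 24 = 105.
The next 4 draws are then forced to be cheddar, giving 105 + 4 = 109.

109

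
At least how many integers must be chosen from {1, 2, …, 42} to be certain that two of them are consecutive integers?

Partition {1, …, 42} into 21 pairs: {1,2}, {3,4}, …, {41,42}.
Choosing 21 integers — say the 21 even numbers 2, 4, …, 42 — takes one from each pair and avoids the property.
Choosing 22 forces two into the same pair by pigeonhole, and those are consecutive. So 22.

22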